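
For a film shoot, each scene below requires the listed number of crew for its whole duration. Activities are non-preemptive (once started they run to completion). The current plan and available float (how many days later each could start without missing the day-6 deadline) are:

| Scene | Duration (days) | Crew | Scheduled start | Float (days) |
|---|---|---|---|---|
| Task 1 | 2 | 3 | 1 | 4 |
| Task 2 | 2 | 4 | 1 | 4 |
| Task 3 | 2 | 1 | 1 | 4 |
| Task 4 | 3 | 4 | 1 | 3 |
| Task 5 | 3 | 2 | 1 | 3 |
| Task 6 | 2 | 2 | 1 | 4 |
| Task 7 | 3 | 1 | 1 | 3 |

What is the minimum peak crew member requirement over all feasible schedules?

Early-start (Task 1@1, Task 2@1, Task 3@1, Task 4@1, Task 5@1, Task 6@1, Task 7@1) gives peak 17: d1:17  d2:17  d3:7  d4:0  d5:0  d6:0.
Shift Task 2→5, Task 3→3, Task 5→4, Task 6→3, Task 7→4.
Schedule Task 1@1, Task 2@5, Task 3@3, Task 4@1, Task 5@4, Task 6@3, Task 7@4: d1:7  d2:7  d3:7  d4:6  d5:7  d6:7 — peak 7.
Total crew member-days = 41 over 6 days ⇒ peak ≥ ⌈41/6⌉ = 7, so 7 is optimal.

7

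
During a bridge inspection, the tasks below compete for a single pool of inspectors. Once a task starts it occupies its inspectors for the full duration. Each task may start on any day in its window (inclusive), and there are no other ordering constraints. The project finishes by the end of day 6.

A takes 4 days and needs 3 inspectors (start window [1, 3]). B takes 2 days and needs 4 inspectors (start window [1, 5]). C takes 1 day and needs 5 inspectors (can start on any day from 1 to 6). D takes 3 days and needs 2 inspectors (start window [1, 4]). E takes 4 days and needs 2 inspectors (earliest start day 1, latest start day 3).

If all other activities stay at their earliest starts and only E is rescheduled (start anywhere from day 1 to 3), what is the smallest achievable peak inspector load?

E@1: d1:16  d2:11  d3:7  d4:5  d5:0  d6:0 → peak 16
E@2: d1:14  d2:11  d3:7  d4:5  d5:2  d6:0 → peak 14
E@3: d1:14  d2:9  d3:7  d4:5  d5:2  d6:2 → peak 14
Best is E@2, peak 14.

14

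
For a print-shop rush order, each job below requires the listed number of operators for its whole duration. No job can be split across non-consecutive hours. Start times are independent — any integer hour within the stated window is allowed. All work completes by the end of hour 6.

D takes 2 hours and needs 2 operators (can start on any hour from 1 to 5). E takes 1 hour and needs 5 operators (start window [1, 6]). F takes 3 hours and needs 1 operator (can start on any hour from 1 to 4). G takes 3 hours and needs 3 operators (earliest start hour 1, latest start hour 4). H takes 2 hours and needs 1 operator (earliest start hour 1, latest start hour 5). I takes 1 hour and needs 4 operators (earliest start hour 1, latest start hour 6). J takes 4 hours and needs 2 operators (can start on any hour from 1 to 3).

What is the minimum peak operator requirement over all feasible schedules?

6

Early-start (D@1, E@1, F@1, G@1, H@1, I@1, J@1) gives peak 18: h1:18  h2:9  h3:6  h4:2  h5:0  h6:0.
Shift E→6, F→2, G→3, H→5, J→2.
Schedule D@1, E@6, F@2, G@3, H@5, I@1, J@2: h1:6  h2:5  h3:6  h4:6  h5:6  h6:6 — peak 6.
Total operator-hours = 35 over 6 hours ⇒ peak ≥ ⌈35/6⌉ = 6, so 6 is optimal.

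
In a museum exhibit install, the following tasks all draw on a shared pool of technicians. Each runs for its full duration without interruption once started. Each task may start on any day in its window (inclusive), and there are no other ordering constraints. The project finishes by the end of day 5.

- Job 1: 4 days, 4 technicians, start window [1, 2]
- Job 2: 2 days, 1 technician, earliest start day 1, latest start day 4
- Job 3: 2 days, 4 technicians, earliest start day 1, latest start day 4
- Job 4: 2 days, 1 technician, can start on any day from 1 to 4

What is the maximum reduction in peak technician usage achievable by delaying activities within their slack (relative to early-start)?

Early-start peak: d1:10  d2:10  d3:4  d4:4  d5:0 ⇒ 10.
Leveled (Job 1@1, Job 2@1, Job 3@3, Job 4@1): d1:6  d2:6  d3:8  d4:8  d5:0 ⇒ 8.
Reduction 10 − 8 = 2.

2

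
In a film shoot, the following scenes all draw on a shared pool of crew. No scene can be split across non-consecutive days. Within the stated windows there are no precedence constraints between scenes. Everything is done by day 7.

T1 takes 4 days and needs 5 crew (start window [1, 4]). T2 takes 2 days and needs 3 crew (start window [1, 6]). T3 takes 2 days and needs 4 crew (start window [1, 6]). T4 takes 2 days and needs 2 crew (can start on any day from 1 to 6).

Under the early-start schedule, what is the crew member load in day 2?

At early start, day 2 has: T1, T2, T3, T4.
Demand: 5 + 3 + 4 + 2 = 14.

14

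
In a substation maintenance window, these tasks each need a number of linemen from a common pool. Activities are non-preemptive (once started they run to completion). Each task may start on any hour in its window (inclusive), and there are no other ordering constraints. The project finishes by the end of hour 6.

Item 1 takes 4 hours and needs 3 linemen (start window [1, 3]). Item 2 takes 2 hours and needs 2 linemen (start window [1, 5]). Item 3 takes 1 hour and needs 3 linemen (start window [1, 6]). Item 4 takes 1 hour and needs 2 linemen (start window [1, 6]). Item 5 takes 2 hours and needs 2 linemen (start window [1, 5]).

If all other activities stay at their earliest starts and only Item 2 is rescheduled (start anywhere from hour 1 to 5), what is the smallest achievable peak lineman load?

Item 2@1: h1:12  h2:7  h3:3  h4:3  h5:0  h6:0 → peak 12
Item 2@2: h1:10  h2:7  h3:5  h4:3  h5:0  h6:0 → peak 10
Item 2@3: h1:10  h2:5  h3:5  h4:5  h5:0  h6:0 → peak 10
Item 2@4: h1:10  h2:5  h3:3  h4:5  h5:2  h6:0 → peak 10
Item 2@5: h1:10  h2:5  h3:3  h4:3  h5:2  h6:2 → peak 10
Best is Item 2@2, peak 10.

10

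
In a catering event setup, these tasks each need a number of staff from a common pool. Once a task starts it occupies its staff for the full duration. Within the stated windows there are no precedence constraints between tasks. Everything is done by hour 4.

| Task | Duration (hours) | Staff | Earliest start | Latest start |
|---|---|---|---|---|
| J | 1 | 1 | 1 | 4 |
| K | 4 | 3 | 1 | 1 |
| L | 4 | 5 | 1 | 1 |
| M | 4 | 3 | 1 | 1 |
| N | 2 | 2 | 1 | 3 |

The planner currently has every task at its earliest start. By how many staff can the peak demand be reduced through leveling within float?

1

Early-start peak: h1:14  h2:13  h3:11  h4:11 ⇒ 14.
Leveled (J@1, K@1, L@1, M@1, N@2): h1:12  h2:13  h3:13  h4:11 ⇒ 13.
Reduction 14 − 13 = 1.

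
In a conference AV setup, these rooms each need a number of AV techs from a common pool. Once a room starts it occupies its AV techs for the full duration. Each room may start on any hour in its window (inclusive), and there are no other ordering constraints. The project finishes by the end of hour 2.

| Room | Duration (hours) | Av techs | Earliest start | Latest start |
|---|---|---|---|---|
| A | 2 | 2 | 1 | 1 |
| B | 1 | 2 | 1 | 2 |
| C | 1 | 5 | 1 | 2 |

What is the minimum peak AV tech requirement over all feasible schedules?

7

Early-start (A@1, B@1, C@1) gives peak 9: h1:9  h2:2.
Shift C→2.
Schedule A@1, B@1, C@2: h1:4  h2:7 — peak 7.
No arrangement of the 4 feasible schedules does better.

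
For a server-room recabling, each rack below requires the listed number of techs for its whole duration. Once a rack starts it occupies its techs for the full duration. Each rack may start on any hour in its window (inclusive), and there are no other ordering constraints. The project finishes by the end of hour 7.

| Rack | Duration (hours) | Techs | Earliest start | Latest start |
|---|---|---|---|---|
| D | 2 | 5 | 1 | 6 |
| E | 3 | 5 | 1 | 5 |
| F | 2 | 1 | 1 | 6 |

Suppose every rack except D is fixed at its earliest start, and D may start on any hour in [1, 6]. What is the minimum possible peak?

D@1: h1:11  h2:11  h3:5  h4:0  h5:0  h6:0  h7:0 → peak 11
D@2: h1:6  h2:11  h3:10  h4:0  h5:0  h6:0  h7:0 → peak 11
D@3: h1:6  h2:6  h3:10  h4:5  h5:0  h6:0  h7:0 → peak 10
D@4: h1:6  h2:6  h3:5  h4:5  h5:5  h6:0  h7:0 → peak 6
D@5: h1:6  h2:6  h3:5  h4:0  h5:5  h6:5  h7:0 → peak 6
D@6: h1:6  h2:6  h3:5  h4:0  h5:0  h6:5  h7:5 → peak 6
Best is D@4, peak 6.

6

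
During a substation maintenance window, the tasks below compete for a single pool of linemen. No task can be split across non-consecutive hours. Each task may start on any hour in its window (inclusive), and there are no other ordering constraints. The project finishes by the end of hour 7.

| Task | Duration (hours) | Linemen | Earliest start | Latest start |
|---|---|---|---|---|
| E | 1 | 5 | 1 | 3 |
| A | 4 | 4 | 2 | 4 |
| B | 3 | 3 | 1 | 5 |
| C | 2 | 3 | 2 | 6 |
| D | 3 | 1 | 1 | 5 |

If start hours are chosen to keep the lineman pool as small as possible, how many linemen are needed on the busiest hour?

7

Early-start (E@1, A@2, B@1, C@2, D@1) gives peak 11: h1:9  h2:11  h3:11  h4:4  h5:4  h6:0  h7:0.
Shift B→2, C→6, D→5.
Schedule E@1, A@2, B@2, C@6, D@5: h1:5  h2:7  h3:7  h4:7  h5:5  h6:4  h7:4 — peak 7.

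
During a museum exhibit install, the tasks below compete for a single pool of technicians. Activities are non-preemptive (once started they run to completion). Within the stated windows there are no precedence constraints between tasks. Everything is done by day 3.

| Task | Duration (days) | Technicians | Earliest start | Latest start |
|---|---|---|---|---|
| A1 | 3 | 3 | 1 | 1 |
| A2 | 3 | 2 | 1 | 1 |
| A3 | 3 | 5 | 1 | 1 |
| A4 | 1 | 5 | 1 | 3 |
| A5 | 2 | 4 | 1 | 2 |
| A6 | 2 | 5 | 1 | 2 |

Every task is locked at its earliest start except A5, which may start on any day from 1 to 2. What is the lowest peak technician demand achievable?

20

A5@1: d1:24  d2:19  d3:10 → peak 24
A5@2: d1:20  d2:19  d3:14 → peak 20
Best is A5@2, peak 20.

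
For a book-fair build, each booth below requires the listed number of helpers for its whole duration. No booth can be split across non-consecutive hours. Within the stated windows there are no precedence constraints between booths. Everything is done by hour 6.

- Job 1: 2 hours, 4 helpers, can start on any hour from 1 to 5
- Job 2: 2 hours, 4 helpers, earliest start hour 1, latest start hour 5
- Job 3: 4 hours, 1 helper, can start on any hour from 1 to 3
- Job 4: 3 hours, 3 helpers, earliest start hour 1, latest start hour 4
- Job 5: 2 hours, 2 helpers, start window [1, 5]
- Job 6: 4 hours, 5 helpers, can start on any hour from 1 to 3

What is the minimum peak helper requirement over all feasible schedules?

Early-start (Job 1@1, Job 2@1, Job 3@1, Job 4@1, Job 5@1, Job 6@1) gives peak 19: h1:19  h2:19  h3:9  h4:6  h5:0  h6:0.
Shift Job 4→3, Job 5→5, Job 6→3.
Schedule Job 1@1, Job 2@1, Job 3@1, Job 4@3, Job 5@5, Job 6@3: h1:9  h2:9  h3:9  h4:9  h5:10  h6:7 — peak 10.

10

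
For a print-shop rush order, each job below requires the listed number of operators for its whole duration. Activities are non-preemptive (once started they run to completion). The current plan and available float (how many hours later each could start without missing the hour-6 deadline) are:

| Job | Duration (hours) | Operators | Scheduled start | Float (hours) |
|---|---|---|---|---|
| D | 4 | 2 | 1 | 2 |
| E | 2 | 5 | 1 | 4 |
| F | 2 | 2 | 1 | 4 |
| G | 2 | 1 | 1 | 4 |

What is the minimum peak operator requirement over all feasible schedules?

Early-start (D@1, E@1, F@1, G@1) gives peak 10: h1:10  h2:10  h3:2  h4:2  h5:0  h6:0.
Shift E→5.
Schedule D@1, E@5, F@1, G@1: h1:5  h2:5  h3:2  h4:2  h5:5  h6:5 — peak 5.

5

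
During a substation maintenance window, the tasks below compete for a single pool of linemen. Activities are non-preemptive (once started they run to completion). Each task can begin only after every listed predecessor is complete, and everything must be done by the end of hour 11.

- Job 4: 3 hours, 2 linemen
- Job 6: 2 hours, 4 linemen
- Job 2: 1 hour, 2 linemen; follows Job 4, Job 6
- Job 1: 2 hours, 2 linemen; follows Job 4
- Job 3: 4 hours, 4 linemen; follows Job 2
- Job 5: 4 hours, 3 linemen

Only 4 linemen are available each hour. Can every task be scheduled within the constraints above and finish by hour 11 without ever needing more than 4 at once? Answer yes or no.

Total lineman-hours = 48; over 11 hours the average is 48/11 > 4, so some hour must exceed 4.

no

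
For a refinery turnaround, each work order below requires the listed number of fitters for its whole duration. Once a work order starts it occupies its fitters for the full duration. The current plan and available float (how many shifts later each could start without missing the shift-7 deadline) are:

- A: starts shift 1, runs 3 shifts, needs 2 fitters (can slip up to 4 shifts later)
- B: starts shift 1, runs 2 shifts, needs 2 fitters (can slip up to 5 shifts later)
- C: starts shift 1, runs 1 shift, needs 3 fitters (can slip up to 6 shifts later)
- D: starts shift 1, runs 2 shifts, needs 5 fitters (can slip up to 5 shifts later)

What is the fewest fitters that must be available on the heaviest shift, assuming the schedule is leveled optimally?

5

Early-start (A@1, B@1, C@1, D@1) gives peak 12: s1:12  s2:9  s3:2  s4:0  s5:0  s6:0  s7:0.
Shift C→3, D→4.
Schedule A@1, B@1, C@3, D@4: s1:4  s2:4  s3:5  s4:5  s5:5  s6:0  s7:0 — peak 5.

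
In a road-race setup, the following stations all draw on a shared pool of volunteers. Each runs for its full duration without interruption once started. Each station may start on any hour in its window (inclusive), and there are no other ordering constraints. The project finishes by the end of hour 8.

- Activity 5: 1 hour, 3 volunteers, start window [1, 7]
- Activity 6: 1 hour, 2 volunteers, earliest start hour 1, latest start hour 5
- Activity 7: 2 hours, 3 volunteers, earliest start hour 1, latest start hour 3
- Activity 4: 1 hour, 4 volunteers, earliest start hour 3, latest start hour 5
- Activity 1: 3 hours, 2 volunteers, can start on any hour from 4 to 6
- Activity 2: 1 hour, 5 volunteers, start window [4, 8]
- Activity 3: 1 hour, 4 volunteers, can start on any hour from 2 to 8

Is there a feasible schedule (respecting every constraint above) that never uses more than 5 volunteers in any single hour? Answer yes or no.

yes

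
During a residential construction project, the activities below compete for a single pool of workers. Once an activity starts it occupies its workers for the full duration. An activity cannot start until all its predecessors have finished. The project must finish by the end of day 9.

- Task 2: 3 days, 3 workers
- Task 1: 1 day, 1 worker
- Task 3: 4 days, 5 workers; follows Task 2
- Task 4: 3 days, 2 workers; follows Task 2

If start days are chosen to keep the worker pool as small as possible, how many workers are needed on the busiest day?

7

Schedule Task 2@1, Task 1@1, Task 3@4, Task 4@4: d1:4  d2:3  d3:3  d4:7  d5:7  d6:7  d7:5  d8:0  d9:0 — peak 7.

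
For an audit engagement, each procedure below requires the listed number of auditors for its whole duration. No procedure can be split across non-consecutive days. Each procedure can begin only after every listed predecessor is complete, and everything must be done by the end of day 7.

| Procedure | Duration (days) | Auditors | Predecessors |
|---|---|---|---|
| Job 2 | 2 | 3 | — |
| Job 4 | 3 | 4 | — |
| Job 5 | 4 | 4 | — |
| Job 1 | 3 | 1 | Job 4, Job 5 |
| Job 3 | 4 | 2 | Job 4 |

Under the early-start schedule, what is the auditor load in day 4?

6

At early start, day 4 has: Job 5, Job 3.
Demand: 4 + 2 = 6.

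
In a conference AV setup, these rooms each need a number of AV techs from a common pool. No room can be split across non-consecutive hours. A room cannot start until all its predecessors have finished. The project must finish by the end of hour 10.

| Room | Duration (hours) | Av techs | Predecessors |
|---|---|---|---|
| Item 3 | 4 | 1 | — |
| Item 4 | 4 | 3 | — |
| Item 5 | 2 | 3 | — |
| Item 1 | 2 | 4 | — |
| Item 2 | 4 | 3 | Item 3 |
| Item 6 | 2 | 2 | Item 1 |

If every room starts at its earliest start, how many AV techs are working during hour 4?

At early start, hour 4 has: Item 3, Item 4, Item 6.
Demand: 1 + 3 + 2 = 6.

6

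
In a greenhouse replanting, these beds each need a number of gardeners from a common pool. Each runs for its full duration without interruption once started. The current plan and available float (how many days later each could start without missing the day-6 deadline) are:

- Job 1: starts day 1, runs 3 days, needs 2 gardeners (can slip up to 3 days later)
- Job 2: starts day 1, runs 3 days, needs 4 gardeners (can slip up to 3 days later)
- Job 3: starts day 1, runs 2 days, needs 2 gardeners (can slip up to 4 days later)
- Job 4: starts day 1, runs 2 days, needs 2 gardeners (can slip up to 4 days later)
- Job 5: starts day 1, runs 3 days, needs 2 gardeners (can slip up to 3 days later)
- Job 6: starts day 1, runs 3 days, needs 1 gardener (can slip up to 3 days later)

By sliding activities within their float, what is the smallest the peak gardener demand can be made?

7

Early-start (Job 1@1, Job 2@1, Job 3@1, Job 4@1, Job 5@1, Job 6@1) gives peak 13: d1:13  d2:13  d3:9  d4:0  d5:0  d6:0.
Shift Job 3→4, Job 4→4, Job 5→4.
Schedule Job 1@1, Job 2@1, Job 3@4, Job 4@4, Job 5@4, Job 6@1: d1:7  d2:7  d3:7  d4:6  d5:6  d6:2 — peak 7.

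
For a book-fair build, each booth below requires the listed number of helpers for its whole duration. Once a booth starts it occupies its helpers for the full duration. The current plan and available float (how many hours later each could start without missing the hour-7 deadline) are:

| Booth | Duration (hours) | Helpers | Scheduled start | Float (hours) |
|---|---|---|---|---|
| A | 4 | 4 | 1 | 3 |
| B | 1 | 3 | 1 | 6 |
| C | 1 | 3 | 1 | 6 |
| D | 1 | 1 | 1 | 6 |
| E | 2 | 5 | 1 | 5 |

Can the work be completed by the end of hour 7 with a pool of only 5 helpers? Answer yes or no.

no

The minimum achievable peak is 6; 5 < 6, so no feasible schedule stays within the cap.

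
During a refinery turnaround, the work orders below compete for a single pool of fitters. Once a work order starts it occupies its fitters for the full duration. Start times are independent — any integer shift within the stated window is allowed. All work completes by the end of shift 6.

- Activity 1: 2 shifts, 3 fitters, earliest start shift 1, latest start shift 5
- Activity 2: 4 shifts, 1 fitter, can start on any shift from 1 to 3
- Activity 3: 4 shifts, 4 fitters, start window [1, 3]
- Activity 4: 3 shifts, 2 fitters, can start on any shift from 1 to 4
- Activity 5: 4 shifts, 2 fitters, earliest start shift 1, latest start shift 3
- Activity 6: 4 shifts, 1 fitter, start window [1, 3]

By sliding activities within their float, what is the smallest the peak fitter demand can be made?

10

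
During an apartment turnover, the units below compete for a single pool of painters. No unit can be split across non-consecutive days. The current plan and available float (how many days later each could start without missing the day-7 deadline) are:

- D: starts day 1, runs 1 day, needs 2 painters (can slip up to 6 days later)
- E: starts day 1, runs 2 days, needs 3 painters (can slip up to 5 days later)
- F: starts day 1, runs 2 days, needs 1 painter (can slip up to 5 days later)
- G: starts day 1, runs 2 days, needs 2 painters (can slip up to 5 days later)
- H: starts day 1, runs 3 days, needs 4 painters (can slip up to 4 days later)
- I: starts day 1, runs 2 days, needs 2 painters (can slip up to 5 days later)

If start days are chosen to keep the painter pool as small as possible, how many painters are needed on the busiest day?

Early-start (D@1, E@1, F@1, G@1, H@1, I@1) gives peak 14: d1:14  d2:12  d3:4  d4:0  d5:0  d6:0  d7:0.
Shift F→2, G→3, H→5, I→3.
Schedule D@1, E@1, F@2, G@3, H@5, I@3: d1:5  d2:4  d3:5  d4:4  d5:4  d6:4  d7:4 — peak 5.
Total painter-days = 30 over 7 days ⇒ peak ≥ ⌈30/7⌉ = 5, so 5 is optimal.

5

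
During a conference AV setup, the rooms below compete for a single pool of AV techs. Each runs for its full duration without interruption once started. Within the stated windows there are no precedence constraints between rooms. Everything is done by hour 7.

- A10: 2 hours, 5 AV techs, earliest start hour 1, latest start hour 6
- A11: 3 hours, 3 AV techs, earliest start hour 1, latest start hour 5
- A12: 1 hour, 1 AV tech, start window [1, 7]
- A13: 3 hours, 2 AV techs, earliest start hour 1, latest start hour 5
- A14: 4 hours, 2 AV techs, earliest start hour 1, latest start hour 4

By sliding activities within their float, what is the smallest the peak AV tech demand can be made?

Early-start (A10@1, A11@1, A12@1, A13@1, A14@1) gives peak 13: h1:13  h2:12  h3:7  h4:2  h5:0  h6:0  h7:0.
Shift A11→3, A13→2, A14→3.
Schedule A10@1, A11@3, A12@1, A13@2, A14@3: h1:6  h2:7  h3:7  h4:7  h5:5  h6:2  h7:0 — peak 7.

7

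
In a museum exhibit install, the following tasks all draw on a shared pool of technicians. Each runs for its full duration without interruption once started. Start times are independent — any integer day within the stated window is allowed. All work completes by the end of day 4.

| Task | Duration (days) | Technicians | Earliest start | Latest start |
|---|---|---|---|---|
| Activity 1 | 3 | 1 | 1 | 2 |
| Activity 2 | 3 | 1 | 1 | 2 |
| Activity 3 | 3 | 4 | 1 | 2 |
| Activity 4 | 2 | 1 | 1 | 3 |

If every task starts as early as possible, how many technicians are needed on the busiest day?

Early-start schedule: Activity 1@1, Activity 2@1, Activity 3@1, Activity 4@1.
Load per day: day 1: 7, day 2: 7, day 3: 6, day 4: 0.
Peak is 7.

7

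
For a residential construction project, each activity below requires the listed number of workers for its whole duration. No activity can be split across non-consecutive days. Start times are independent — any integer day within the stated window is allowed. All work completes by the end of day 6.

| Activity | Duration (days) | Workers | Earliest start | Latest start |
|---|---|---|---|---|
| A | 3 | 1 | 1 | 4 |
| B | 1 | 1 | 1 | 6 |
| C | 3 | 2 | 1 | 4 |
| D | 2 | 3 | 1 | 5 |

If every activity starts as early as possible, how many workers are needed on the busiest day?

7

Early-start schedule: A@1, B@1, C@1, D@1.
Load per day: day 1: 7, day 2: 6, day 3: 3, day 4: 0, day 5: 0, day 6: 0.
Peak is 7.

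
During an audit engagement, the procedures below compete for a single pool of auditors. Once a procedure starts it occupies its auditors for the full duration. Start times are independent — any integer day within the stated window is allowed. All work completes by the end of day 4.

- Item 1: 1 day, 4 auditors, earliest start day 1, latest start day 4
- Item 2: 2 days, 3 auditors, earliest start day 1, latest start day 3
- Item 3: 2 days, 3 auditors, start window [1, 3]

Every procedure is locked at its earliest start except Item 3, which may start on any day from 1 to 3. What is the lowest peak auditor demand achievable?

Item 3@1: d1:10  d2:6  d3:0  d4:0 → peak 10
Item 3@2: d1:7  d2:6  d3:3  d4:0 → peak 7
Item 3@3: d1:7  d2:3  d3:3  d4:3 → peak 7
Best is Item 3@2, peak 7.

7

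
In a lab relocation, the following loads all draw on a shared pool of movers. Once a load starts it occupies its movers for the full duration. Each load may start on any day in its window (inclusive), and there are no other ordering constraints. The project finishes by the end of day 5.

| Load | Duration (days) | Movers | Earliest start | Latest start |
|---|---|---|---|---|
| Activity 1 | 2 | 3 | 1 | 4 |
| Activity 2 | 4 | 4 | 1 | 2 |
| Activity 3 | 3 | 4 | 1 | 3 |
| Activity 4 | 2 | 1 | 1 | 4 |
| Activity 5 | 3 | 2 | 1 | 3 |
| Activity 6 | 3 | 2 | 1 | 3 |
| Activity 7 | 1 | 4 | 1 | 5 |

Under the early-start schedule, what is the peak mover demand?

20

Early-start schedule: Activity 1@1, Activity 2@1, Activity 3@1, Activity 4@1, Activity 5@1, Activity 6@1, Activity 7@1.
Load per day: day 1: 20, day 2: 16, day 3: 12, day 4: 4, day 5: 0.
Peak is 20.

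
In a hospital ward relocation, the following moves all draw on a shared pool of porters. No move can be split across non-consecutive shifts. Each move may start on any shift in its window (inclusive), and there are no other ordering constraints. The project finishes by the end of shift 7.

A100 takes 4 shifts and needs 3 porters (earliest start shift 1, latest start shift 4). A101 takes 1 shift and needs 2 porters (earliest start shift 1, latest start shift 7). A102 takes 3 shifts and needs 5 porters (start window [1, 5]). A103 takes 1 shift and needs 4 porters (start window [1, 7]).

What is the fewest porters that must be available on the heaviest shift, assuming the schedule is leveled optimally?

Early-start (A100@1, A101@1, A102@1, A103@1) gives peak 14: s1:14  s2:8  s3:8  s4:3  s5:0  s6:0  s7:0.
Shift A102→5, A103→2.
Schedule A100@1, A101@1, A102@5, A103@2: s1:5  s2:7  s3:3  s4:3  s5:5  s6:5  s7:5 — peak 7.

7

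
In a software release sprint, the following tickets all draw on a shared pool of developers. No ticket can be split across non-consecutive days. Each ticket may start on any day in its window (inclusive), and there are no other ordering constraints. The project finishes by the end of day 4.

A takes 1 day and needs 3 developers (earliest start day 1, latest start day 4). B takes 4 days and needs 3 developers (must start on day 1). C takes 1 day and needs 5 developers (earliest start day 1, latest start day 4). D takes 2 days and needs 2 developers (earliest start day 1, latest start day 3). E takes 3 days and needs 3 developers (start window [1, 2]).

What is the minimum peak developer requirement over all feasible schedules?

9

Early-start (A@1, B@1, C@1, D@1, E@1) gives peak 16: d1:16  d2:8  d3:6  d4:3.
Shift C→4, D→2.
Schedule A@1, B@1, C@4, D@2, E@1: d1:9  d2:8  d3:8  d4:8 — peak 9.
Total developer-days = 33 over 4 days ⇒ peak ≥ ⌈33/4⌉ = 9, so 9 is optimal.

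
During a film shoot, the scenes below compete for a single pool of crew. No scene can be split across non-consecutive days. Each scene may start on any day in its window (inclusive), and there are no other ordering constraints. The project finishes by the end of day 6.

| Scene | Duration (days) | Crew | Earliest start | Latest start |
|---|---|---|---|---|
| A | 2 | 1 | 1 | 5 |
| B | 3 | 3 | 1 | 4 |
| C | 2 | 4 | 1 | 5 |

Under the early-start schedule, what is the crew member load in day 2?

8

At early start, day 2 has: A, B, C.
Demand: 1 + 3 + 4 = 8.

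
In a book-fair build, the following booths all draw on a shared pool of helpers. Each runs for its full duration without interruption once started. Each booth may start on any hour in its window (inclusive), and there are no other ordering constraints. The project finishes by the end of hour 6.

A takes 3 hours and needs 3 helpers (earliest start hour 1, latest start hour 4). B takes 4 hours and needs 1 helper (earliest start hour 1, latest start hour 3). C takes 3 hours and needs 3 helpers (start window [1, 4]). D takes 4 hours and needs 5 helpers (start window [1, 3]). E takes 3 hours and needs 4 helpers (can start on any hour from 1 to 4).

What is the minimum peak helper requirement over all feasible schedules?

12

Early-start (A@1, B@1, C@1, D@1, E@1) gives peak 16: h1:16  h2:16  h3:16  h4:6  h5:0  h6:0.
Shift E→4.
Schedule A@1, B@1, C@1, D@1, E@4: h1:12  h2:12  h3:12  h4:10  h5:4  h6:4 — peak 12.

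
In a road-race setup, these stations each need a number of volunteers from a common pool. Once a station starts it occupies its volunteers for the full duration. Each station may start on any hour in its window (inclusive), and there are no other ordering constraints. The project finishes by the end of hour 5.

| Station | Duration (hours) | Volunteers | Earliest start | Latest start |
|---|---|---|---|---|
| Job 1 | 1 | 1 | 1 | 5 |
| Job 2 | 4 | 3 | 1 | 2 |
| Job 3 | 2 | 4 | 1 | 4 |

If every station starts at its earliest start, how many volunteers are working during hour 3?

At early start, hour 3 has: Job 2.
Demand: 3 = 3.

3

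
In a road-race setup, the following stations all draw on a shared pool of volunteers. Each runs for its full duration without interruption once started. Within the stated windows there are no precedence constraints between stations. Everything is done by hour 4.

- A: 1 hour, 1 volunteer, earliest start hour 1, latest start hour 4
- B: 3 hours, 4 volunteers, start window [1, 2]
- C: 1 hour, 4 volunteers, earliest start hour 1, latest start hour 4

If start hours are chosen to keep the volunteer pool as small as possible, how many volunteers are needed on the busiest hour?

Early-start (A@1, B@1, C@1) gives peak 9: h1:9  h2:4  h3:4  h4:0.
Shift C→4.
Schedule A@1, B@1, C@4: h1:5  h2:4  h3:4  h4:4 — peak 5.
Total volunteer-hours = 17 over 4 hours ⇒ peak ≥ ⌈17/4⌉ = 5, so 5 is optimal.

5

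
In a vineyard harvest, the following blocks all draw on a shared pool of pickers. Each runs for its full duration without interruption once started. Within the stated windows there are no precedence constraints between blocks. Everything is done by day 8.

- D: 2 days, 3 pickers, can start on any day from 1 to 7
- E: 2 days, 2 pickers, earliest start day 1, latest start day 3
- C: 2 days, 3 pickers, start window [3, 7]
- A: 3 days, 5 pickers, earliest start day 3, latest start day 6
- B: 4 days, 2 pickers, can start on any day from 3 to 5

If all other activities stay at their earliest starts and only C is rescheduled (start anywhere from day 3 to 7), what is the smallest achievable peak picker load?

C@3: d1:5  d2:5  d3:10  d4:10  d5:7  d6:2  d7:0  d8:0 → peak 10
C@4: d1:5  d2:5  d3:7  d4:10  d5:10  d6:2  d7:0  d8:0 → peak 10
C@5: d1:5  d2:5  d3:7  d4:7  d5:10  d6:5  d7:0  d8:0 → peak 10
C@6: d1:5  d2:5  d3:7  d4:7  d5:7  d6:5  d7:3  d8:0 → peak 7
C@7: d1:5  d2:5  d3:7  d4:7  d5:7  d6:2  d7:3  d8:3 → peak 7
Best is C@6, peak 7.

7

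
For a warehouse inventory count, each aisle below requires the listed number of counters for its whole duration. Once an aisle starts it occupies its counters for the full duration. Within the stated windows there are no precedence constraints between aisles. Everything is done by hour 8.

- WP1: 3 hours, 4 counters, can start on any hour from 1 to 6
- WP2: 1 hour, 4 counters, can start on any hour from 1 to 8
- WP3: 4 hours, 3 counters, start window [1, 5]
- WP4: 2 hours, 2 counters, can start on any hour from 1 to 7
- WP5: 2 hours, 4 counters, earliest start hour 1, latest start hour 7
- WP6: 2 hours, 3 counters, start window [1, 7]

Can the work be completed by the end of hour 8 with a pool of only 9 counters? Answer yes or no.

yes

Schedule WP1@1, WP2@4, WP3@1, WP4@5, WP5@5, WP6@7: h1:7  h2:7  h3:7  h4:7  h5:6  h6:6  h7:3  h8:3 — peak 7 ≤ 9.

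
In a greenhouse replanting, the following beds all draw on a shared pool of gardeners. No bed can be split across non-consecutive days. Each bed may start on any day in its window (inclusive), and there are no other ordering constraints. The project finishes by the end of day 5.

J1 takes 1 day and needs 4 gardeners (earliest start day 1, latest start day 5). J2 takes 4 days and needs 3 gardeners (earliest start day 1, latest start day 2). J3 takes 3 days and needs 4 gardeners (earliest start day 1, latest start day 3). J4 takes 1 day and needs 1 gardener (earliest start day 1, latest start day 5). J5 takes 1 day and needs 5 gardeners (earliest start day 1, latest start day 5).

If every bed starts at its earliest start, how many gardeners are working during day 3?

At early start, day 3 has: J2, J3.
Demand: 3 + 4 = 7.

7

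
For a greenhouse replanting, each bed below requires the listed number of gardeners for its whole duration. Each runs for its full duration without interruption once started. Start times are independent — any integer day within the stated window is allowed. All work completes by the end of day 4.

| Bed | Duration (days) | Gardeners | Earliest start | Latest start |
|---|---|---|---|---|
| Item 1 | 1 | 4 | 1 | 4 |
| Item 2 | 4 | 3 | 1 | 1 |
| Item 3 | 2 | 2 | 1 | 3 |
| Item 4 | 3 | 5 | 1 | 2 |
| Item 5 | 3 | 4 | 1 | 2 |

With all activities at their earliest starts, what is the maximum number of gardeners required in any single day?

Early-start schedule: Item 1@1, Item 2@1, Item 3@1, Item 4@1, Item 5@1.
Load per day: day 1: 18, day 2: 14, day 3: 12, day 4: 3.
Peak is 18.

18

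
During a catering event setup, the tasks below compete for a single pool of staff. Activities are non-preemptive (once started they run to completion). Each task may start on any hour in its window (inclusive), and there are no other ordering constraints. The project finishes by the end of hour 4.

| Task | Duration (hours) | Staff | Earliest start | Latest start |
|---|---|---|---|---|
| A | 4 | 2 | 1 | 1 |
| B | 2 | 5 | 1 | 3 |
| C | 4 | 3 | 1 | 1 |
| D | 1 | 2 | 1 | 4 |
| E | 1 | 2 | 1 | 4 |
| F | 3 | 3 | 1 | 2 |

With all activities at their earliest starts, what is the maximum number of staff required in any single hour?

Early-start schedule: A@1, B@1, C@1, D@1, E@1, F@1.
Load per hour: hour 1: 17, hour 2: 13, hour 3: 8, hour 4: 5.
Peak is 17.

17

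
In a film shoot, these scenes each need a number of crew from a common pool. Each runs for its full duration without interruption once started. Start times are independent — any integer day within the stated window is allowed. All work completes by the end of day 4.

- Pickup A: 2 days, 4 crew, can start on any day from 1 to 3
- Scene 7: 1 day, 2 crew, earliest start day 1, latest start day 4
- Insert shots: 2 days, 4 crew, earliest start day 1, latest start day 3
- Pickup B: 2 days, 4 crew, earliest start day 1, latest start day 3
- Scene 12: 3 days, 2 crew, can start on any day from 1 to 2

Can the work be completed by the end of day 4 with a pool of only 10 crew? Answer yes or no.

yes

Schedule Pickup A@1, Scene 7@1, Insert shots@1, Pickup B@3, Scene 12@2: d1:10  d2:10  d3:6  d4:6 — peak 10 ≤ 10.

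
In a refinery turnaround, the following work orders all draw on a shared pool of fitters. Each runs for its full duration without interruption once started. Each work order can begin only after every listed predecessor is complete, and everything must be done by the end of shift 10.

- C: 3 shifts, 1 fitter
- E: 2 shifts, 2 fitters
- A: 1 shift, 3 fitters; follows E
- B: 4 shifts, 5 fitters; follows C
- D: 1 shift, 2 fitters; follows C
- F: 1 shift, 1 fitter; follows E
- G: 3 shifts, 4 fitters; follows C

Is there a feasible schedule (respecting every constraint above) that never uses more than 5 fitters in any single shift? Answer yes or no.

The minimum achievable peak is 6; 5 < 6, so no feasible schedule stays within the cap.

no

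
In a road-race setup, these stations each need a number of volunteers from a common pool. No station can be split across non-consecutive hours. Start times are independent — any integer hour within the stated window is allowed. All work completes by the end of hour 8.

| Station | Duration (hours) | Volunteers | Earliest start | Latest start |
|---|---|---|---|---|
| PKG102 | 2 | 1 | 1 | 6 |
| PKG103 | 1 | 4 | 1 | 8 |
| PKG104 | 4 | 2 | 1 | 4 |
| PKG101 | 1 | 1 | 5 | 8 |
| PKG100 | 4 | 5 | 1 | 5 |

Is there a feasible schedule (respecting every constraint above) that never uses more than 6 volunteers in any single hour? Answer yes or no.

yes

Schedule PKG102@1, PKG103@3, PKG104@1, PKG101@5, PKG100@5: h1:3  h2:3  h3:6  h4:2  h5:6  h6:5  h7:5  h8:5 — peak 6 ≤ 6.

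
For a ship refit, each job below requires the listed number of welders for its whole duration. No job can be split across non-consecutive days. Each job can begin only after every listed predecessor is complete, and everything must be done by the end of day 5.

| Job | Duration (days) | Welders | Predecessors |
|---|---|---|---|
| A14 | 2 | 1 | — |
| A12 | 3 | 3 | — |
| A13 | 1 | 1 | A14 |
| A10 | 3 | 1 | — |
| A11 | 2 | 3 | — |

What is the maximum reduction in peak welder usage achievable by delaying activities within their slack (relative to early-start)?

3

Early-start peak: d1:8  d2:8  d3:5  d4:0  d5:0 ⇒ 8.
Leveled (A14@1, A12@1, A13@3, A10@1, A11@4): d1:5  d2:5  d3:5  d4:3  d5:3 ⇒ 5.
Reduction 8 − 5 = 3.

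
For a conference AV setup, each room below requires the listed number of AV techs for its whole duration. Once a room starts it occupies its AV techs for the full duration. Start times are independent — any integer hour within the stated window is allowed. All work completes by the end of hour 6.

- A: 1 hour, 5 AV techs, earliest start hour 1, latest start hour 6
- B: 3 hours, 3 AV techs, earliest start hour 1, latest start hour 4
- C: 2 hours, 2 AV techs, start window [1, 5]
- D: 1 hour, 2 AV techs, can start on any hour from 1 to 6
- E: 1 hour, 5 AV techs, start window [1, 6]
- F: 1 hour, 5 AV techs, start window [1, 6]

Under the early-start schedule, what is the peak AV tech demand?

22

Early-start schedule: A@1, B@1, C@1, D@1, E@1, F@1.
Load per hour: hour 1: 22, hour 2: 5, hour 3: 3, hour 4: 0, hour 5: 0, hour 6: 0.
Peak is 22.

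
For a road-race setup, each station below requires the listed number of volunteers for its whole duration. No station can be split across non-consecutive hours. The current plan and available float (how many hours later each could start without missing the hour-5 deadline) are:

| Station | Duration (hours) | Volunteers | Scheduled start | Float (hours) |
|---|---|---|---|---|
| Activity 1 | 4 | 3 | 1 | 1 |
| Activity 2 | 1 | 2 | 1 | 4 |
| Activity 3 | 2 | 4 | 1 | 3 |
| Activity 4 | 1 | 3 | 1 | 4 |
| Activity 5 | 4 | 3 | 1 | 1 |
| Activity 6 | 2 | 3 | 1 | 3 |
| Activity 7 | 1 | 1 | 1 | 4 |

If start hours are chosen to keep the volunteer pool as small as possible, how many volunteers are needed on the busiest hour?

10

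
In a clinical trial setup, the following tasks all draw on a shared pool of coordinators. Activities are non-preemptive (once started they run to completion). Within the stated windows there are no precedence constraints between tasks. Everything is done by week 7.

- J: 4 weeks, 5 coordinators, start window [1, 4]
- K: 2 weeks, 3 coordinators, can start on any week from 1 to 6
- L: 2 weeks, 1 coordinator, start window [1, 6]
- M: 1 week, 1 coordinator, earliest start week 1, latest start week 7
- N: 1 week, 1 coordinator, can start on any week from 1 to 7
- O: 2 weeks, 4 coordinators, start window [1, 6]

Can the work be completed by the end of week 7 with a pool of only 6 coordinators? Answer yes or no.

The minimum achievable peak is 7; 6 < 7, so no feasible schedule stays within the cap.

no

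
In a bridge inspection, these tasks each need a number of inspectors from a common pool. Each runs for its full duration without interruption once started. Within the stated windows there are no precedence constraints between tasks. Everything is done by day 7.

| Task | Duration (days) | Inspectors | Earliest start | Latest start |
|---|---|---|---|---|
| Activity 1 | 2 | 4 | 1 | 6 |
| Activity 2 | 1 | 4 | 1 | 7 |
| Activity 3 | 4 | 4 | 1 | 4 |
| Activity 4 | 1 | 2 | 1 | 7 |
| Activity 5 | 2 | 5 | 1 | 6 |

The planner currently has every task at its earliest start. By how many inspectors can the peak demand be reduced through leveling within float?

Early-start peak: d1:19  d2:13  d3:4  d4:4  d5:0  d6:0  d7:0 ⇒ 19.
Leveled (Activity 1@1, Activity 2@1, Activity 3@2, Activity 4@3, Activity 5@6): d1:8  d2:8  d3:6  d4:4  d5:4  d6:5  d7:5 ⇒ 8.
Reduction 19 − 8 = 11.

11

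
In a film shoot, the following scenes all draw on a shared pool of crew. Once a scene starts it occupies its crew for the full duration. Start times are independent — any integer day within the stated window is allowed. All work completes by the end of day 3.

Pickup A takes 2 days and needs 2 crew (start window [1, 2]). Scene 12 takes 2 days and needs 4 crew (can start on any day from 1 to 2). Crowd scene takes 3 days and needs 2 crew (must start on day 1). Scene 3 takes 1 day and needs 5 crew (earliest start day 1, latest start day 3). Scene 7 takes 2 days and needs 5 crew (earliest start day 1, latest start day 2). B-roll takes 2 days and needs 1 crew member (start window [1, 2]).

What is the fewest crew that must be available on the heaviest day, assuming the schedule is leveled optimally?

14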